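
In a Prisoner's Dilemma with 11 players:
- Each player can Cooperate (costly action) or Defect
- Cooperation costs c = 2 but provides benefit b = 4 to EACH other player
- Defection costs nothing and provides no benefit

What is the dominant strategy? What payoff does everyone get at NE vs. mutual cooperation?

Dominant: Defect; NE payoff = 0; Coop payoff = 38

Work:
Defect dominates (saves cost c = 2, benefit to others is external)
NE: All defect → everyone gets 0
If all cooperate: each receives (10)×4 - 2 = 38
Social dilemma: 38 > 0 but NE gives 0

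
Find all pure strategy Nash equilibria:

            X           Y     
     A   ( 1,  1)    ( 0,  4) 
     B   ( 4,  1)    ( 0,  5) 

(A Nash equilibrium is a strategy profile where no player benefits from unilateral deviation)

Nash equilibrium: (A, Y), (B, Y)

Work:
Best responses:
  P1 vs X: payoffs [1, 4] → best response B (payoff 4)
  P1 vs Y: payoffs [0, 0] → best response A/B (payoff 0)
  P2 vs A: payoffs [1, 4] → best response Y (payoff 4)
  P2 vs B: payoffs [1, 5] → best response Y (payoff 5)
Mutual best responses: (A,Y), (B,Y) → Nash equilibria.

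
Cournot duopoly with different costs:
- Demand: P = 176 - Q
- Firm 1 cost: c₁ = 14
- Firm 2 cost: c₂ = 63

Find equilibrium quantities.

q₁* = 70.33, q₂* = 21.33

Work:
Reaction: q₁ = (176 - 14 - q₂)/2
Reaction: q₂ = (176 - 63 - q₁)/2
Solve simultaneously:
q₁* = (176 - 2×14 + 63)/3 = 70.33
q₂* = (176 - 2×63 + 14)/3 = 21.33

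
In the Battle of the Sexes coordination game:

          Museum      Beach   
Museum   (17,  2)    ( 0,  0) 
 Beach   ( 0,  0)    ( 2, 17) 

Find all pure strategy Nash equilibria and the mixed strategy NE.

Pure NE: (Museum, Museum) and (Beach, Beach); Mixed NE: p = 0.8947, q = 0.1053

Work:
Check pure NE:
(Museum, Museum): (17, 2) - no unilateral deviation beneficial
(Beach, Beach): (2, 17) - no unilateral deviation beneficial
Mixed NE: P1 plays Museum with p = 0.8947, P2 plays Museum with q = 0.1053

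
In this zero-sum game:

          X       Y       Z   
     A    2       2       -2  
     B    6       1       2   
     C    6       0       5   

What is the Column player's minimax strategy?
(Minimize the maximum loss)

Column should play Y, value = 2

Work:
Column player minimizes Row's maximum payoff:
Column X: max payoff to Row = 6
Column Y: max payoff to Row = 2
Column Z: max payoff to Row = 5
Minimum is 2, achieved by column Y.
Minimax strategy: Y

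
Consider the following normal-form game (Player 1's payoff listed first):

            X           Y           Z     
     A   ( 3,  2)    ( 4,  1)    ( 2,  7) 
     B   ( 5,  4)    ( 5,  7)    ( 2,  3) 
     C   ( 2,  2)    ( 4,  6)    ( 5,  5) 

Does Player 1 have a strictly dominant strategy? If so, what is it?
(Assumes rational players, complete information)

No strictly dominant strategy exists for Player 1

Work:
A strategy strictly dominates another if it gives a strictly higher payoff against every opponent action. Compare each pair of P1's strategies column-by-column:
  A vs B: [3 vs 5, 4 vs 5, 2 vs 2] → A does not strictly dominate B (column X: 3 ≤ 5)
  A vs C: [3 vs 2, 4 vs 4, 2 vs 5] → A does not strictly dominate C (column Y: 4 ≤ 4)
  B vs A: [5 vs 3, 5 vs 4, 2 vs 2] → B does not strictly dominate A (column Z: 2 ≤ 2)
  B vs C: [5 vs 2, 5 vs 4, 2 vs 5] → B does not strictly dominate C (column Z: 2 ≤ 5)
  C vs A: [2 vs 3, 4 vs 4, 5 vs 2] → C does not strictly dominate A (column X: 2 ≤ 3)
  C vs B: [2 vs 5, 4 vs 5, 5 vs 2] → C does not strictly dominate B (column X: 2 ≤ 5)
No single strategy strictly dominates all others → no strictly dominant strategy.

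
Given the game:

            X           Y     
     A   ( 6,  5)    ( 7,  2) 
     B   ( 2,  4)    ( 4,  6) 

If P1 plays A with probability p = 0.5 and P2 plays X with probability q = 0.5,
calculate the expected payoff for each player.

E[P1] = 4.75, E[P2] = 4.25

Work:
E[P1] = p·q·π₁(A,X) + p·(1-q)·π₁(A,Y) + (1-p)·q·π₁(B,X) + (1-p)·(1-q)·π₁(B,Y)
= 0.5·0.5·6 + 0.5·0.5·7 + 0.5·0.5·2 + 0.5·0.5·4
= 4.75

E[P2] = 4.25 (similar calculation)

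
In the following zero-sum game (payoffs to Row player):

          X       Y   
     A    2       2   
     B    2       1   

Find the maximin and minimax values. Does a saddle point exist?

Maximin = 2, Minimax = 2, Saddle: True

Work:
Row minimums: [2, 1] → maximin = 2
Column maximums: [2, 2] → minimax = 2
Saddle point exists! Game value = 2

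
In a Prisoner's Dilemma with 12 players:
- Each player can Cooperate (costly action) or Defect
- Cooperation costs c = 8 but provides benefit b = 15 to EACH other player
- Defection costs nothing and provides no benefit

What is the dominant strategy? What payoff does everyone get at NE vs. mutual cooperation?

Dominant: Defect; NE payoff = 0; Coop payoff = 157

Work:
Defect dominates (saves cost c = 8, benefit to others is external)
NE: All defect → everyone gets 0
If all cooperate: each receives (11)×15 - 8 = 157
Social dilemma: 157 > 0 but NE gives 0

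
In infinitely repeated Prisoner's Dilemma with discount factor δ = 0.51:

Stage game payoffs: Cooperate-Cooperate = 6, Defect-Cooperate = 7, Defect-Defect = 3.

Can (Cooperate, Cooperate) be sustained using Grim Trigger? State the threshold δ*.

δ* = 0.25; since δ = 0.51 ≥ 0.25, cooperation can be sustained

Work:
For Grim Trigger:
Cooperate forever: 6/(1-δ)
Defect then punished: 7 + 3·δ/(1-δ)
Need: 6/(1-δ) ≥ 7 + 3·δ/(1-δ)
Solving: δ ≥ (T-R)/(T-P) = (7-6)/(7-3) = 0.25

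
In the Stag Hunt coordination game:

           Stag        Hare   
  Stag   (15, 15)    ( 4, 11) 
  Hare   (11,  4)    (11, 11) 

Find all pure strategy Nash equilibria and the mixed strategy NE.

Pure NE: (Stag, Stag) and (Hare, Hare); Mixed NE: p = 0.6364, q = 0.6364

Work:
Check pure NE:
(Stag, Stag): (15, 15) - no unilateral deviation beneficial
(Hare, Hare): (11, 11) - no unilateral deviation beneficial
Mixed NE: P1 plays Stag with p = 0.6364, P2 plays Stag with q = 0.6364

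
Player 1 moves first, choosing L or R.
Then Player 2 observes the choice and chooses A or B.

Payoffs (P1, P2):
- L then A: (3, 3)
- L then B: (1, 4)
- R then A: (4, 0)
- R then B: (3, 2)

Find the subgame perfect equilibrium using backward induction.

P1 plays R, P2 plays B after L and B after R; Payoff (3, 2)

Work:
Backward induction:
After L: P2 chooses B → P1 gets 1
After R: P2 chooses B → P1 gets 3
P1 chooses R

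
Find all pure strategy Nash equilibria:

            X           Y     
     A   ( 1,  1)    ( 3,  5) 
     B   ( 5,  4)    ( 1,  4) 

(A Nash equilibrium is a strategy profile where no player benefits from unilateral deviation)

Nash equilibrium: (A, Y), (B, X)

Work:
Best responses:
  P1 vs X: payoffs [1, 5] → best response B (payoff 5)
  P1 vs Y: payoffs [3, 1] → best response A (payoff 3)
  P2 vs A: payoffs [1, 5] → best response Y (payoff 5)
  P2 vs B: payoffs [4, 4] → best response X/Y (payoff 4)
Mutual best responses: (A,Y), (B,X) → Nash equilibria.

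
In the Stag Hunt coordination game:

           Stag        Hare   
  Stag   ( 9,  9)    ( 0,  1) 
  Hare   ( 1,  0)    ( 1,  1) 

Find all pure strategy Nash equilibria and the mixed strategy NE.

Pure NE: (Stag, Stag) and (Hare, Hare); Mixed NE: p = 0.1111, q = 0.1111

Work:
Check pure NE:
(Stag, Stag): (9, 9) - no unilateral deviation beneficial
(Hare, Hare): (1, 1) - no unilateral deviation beneficial
Mixed NE: P1 plays Stag with p = 0.1111, P2 plays Stag with q = 0.1111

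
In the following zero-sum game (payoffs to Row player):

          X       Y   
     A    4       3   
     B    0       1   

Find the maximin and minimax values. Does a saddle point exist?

Maximin = 3, Minimax = 3, Saddle: True

Work:
Row minimums: [3, 0] → maximin = 3
Column maximums: [4, 3] → minimax = 3
Saddle point exists! Game value = 3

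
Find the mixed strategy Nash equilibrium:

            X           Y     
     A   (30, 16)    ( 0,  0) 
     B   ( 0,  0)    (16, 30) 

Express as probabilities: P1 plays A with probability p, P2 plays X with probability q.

p = 0.6522, q = 0.3478

Work:
Find probabilities that make opponent indifferent:
P2 chooses q to make P1 indifferent between A and B
P1 chooses p to make P2 indifferent between X and Y
Mixed NE: P1 plays (A: 0.6522, B: 0.3478), P2 plays (X: 0.3478, Y: 0.6522)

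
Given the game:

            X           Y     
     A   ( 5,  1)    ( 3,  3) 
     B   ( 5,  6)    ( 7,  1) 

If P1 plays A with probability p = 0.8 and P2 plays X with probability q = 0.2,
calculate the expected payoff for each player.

E[P1] = 4.04, E[P2] = 2.48

Work:
E[P1] = p·q·π₁(A,X) + p·(1-q)·π₁(A,Y) + (1-p)·q·π₁(B,X) + (1-p)·(1-q)·π₁(B,Y)
= 0.8·0.2·5 + 0.8·0.8·3 + 0.2·0.2·5 + 0.2·0.8·7
= 4.04

E[P2] = 2.48 (similar calculation)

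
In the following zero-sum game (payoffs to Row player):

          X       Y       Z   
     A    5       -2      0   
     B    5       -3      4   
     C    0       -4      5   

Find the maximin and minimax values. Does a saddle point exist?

Maximin = -2, Minimax = -2, Saddle: True

Work:
Row minimums: [-2, -3, -4] → maximin = -2
Column maximums: [5, -2, 5] → minimax = -2
Saddle point exists! Game value = -2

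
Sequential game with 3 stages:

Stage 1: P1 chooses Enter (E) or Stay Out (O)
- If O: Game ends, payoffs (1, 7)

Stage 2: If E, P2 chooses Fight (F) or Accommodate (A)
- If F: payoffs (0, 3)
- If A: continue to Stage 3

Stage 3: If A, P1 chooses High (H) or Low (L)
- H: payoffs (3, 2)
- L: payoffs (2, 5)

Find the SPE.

SPE: (O, F, H); Outcome (1, 7)

Work:
Stage 3: P1 chooses H (3 vs 2)
Stage 2: P2: F->3, A->2 (anticipating H). Choose F
Stage 1: P1: O->1, E->0 (anticipating F, H). Choose O
SPE path: O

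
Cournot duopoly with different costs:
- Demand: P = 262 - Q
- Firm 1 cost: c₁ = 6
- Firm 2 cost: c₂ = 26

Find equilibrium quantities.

q₁* = 92.0, q₂* = 72.0

Work:
Reaction: q₁ = (262 - 6 - q₂)/2
Reaction: q₂ = (262 - 26 - q₁)/2
Solve simultaneously:
q₁* = (262 - 2×6 + 26)/3 = 92.0
q₂* = (262 - 2×26 + 6)/3 = 72.0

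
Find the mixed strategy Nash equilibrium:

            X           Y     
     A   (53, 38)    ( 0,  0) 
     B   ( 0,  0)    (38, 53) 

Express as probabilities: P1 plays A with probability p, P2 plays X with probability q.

p = 0.5824, q = 0.4176

Work:
Find probabilities that make opponent indifferent:
P2 chooses q to make P1 indifferent between A and B
P1 chooses p to make P2 indifferent between X and Y
Mixed NE: P1 plays (A: 0.5824, B: 0.4176), P2 plays (X: 0.4176, Y: 0.5824)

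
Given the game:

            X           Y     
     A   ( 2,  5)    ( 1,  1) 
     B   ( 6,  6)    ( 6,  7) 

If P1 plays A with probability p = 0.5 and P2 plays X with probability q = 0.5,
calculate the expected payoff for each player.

E[P1] = 3.75, E[P2] = 4.75

Work:
E[P1] = p·q·π₁(A,X) + p·(1-q)·π₁(A,Y) + (1-p)·q·π₁(B,X) + (1-p)·(1-q)·π₁(B,Y)
= 0.5·0.5·2 + 0.5·0.5·1 + 0.5·0.5·6 + 0.5·0.5·6
= 3.75

E[P2] = 4.75 (similar calculation)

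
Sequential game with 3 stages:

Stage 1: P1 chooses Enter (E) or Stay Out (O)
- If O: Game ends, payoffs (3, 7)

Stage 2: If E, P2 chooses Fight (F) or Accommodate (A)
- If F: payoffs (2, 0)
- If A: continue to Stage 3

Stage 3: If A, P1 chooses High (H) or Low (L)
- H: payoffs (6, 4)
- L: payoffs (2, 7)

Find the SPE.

SPE: (E, A, H); Outcome (6, 4)

Work:
Stage 3: P1 chooses H (6 vs 2)
Stage 2: P2: F->0, A->4 (anticipating H). Choose A
Stage 1: P1: O->3, E->6 (anticipating A, H). Choose E
SPE path: E -> A -> H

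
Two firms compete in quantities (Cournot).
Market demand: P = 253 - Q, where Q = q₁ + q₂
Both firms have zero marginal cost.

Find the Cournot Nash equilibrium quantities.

q₁* = q₂* = 84.33; P* = 84.33

Work:
Profit: π_i = P·q_i = (a - q_i - q_j)·q_i
FOC: ∂π_i/∂q_i = a - 2q_i - q_j = 0
Reaction function: q_i = (253 - q_j)/2
Symmetry: q* = 253/3 = 84.33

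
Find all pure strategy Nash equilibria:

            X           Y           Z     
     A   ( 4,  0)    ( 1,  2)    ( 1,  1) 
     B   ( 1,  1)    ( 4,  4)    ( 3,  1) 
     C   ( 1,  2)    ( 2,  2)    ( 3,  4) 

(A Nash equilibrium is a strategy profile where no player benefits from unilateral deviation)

Nash equilibrium: (B, Y), (C, Z)

Work:
Best responses:
  P1 vs X: payoffs [4, 1, 1] → best response A (payoff 4)
  P1 vs Y: payoffs [1, 4, 2] → best response B (payoff 4)
  P1 vs Z: payoffs [1, 3, 3] → best response B/C (payoff 3)
  P2 vs A: payoffs [0, 2, 1] → best response Y (payoff 2)
  P2 vs B: payoffs [1, 4, 1] → best response Y (payoff 4)
  P2 vs C: payoffs [2, 2, 4] → best response Z (payoff 4)
Mutual best responses: (B,Y), (C,Z) → Nash equilibria.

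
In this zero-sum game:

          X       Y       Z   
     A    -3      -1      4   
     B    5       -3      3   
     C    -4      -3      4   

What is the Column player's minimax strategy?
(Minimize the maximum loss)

Column should play Y, value = -1

Work:
Column player minimizes Row's maximum payoff:
Column X: max payoff to Row = 5
Column Y: max payoff to Row = -1
Column Z: max payoff to Row = 4
Minimum is -1, achieved by column Y.
Minimax strategy: Y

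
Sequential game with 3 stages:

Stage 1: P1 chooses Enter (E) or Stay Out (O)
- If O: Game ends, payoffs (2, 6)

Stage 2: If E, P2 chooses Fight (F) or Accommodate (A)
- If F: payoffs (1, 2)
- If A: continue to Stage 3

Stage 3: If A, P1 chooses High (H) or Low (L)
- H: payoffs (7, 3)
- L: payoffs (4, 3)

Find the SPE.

SPE: (E, A, H); Outcome (7, 3)

Work:
Stage 3: P1 chooses H (7 vs 4)
Stage 2: P2: F->2, A->3 (anticipating H). Choose A
Stage 1: P1: O->2, E->7 (anticipating A, H). Choose E
SPE path: E -> A -> H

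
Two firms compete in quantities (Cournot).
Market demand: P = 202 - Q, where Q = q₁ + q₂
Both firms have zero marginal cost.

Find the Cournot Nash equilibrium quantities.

q₁* = q₂* = 67.33; P* = 67.33

Work:
Profit: π_i = P·q_i = (a - q_i - q_j)·q_i
FOC: ∂π_i/∂q_i = a - 2q_i - q_j = 0
Reaction function: q_i = (202 - q_j)/2
Symmetry: q* = 202/3 = 67.33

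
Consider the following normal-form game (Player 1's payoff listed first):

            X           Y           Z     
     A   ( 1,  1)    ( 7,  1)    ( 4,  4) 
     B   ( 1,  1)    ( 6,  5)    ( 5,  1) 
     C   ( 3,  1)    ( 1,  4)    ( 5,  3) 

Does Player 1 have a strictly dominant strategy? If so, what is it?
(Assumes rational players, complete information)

No strictly dominant strategy exists for Player 1

Work:
A strategy strictly dominates another if it gives a strictly higher payoff against every opponent action. Compare each pair of P1's strategies column-by-column:
  A vs B: [1 vs 1, 7 vs 6, 4 vs 5] → A does not strictly dominate B (column X: 1 ≤ 1)
  A vs C: [1 vs 3, 7 vs 1, 4 vs 5] → A does not strictly dominate C (column X: 1 ≤ 3)
  B vs A: [1 vs 1, 6 vs 7, 5 vs 4] → B does not strictly dominate A (column X: 1 ≤ 1)
  B vs C: [1 vs 3, 6 vs 1, 5 vs 5] → B does not strictly dominate C (column X: 1 ≤ 3)
  C vs A: [3 vs 1, 1 vs 7, 5 vs 4] → C does not strictly dominate A (column Y: 1 ≤ 7)
  C vs B: [3 vs 1, 1 vs 6, 5 vs 5] → C does not strictly dominate B (column Y: 1 ≤ 6)
No single strategy strictly dominates all others → no strictly dominant strategy.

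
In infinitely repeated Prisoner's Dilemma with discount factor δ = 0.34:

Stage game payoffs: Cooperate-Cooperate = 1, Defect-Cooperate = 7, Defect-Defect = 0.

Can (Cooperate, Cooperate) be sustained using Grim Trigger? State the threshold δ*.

δ* = 0.8571; since δ = 0.34 < 0.8571, cooperation cannot be sustained

Work:
For Grim Trigger:
Cooperate forever: 1/(1-δ)
Defect then punished: 7 + 0·δ/(1-δ)
Need: 1/(1-δ) ≥ 7 + 0·δ/(1-δ)
Solving: δ ≥ (T-R)/(T-P) = (7-1)/(7-0) = 0.8571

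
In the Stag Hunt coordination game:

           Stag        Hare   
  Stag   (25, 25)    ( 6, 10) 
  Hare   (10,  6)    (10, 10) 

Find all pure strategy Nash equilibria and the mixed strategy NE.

Pure NE: (Stag, Stag) and (Hare, Hare); Mixed NE: p = 0.2105, q = 0.2105

Work:
Check pure NE:
(Stag, Stag): (25, 25) - no unilateral deviation beneficial
(Hare, Hare): (10, 10) - no unilateral deviation beneficial
Mixed NE: P1 plays Stag with p = 0.2105, P2 plays Stag with q = 0.2105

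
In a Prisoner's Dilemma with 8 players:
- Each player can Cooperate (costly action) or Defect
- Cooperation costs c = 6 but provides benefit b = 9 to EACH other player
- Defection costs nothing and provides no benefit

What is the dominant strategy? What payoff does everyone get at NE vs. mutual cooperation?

Dominant: Defect; NE payoff = 0; Coop payoff = 57

Work:
Defect dominates (saves cost c = 6, benefit to others is external)
NE: All defect → everyone gets 0
If all cooperate: each receives (7)×9 - 6 = 57
Social dilemma: 57 > 0 but NE gives 0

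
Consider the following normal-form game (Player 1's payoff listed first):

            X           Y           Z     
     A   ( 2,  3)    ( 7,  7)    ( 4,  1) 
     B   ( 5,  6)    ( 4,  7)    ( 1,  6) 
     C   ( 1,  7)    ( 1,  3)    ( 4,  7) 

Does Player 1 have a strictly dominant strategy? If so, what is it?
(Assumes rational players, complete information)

No strictly dominant strategy exists for Player 1

Work:
A strategy strictly dominates another if it gives a strictly higher payoff against every opponent action. Compare each pair of P1's strategies column-by-column:
  A vs B: [2 vs 5, 7 vs 4, 4 vs 1] → A does not strictly dominate B (column X: 2 ≤ 5)
  A vs C: [2 vs 1, 7 vs 1, 4 vs 4] → A does not strictly dominate C (column Z: 4 ≤ 4)
  B vs A: [5 vs 2, 4 vs 7, 1 vs 4] → B does not strictly dominate A (column Y: 4 ≤ 7)
  B vs C: [5 vs 1, 4 vs 1, 1 vs 4] → B does not strictly dominate C (column Z: 1 ≤ 4)
  C vs A: [1 vs 2, 1 vs 7, 4 vs 4] → C does not strictly dominate A (column X: 1 ≤ 2)
  C vs B: [1 vs 5, 1 vs 4, 4 vs 1] → C does not strictly dominate B (column X: 1 ≤ 5)
No single strategy strictly dominates all others → no strictly dominant strategy.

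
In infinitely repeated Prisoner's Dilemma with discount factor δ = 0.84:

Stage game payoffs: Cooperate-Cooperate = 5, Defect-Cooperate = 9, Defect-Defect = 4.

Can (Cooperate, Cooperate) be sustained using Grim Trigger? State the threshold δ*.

δ* = 0.8; since δ = 0.84 ≥ 0.8, cooperation can be sustained

Work:
For Grim Trigger:
Cooperate forever: 5/(1-δ)
Defect then punished: 9 + 4·δ/(1-δ)
Need: 5/(1-δ) ≥ 9 + 4·δ/(1-δ)
Solving: δ ≥ (T-R)/(T-P) = (9-5)/(9-4) = 0.8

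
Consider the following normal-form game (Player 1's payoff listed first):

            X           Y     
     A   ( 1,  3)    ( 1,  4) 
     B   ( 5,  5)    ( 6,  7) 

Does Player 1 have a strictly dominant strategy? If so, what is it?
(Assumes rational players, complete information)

Yes, Player 1's strictly dominant strategy is B

Work:
A strategy strictly dominates another if it gives a strictly higher payoff against every opponent action. Compare each pair of P1's strategies column-by-column:
  A vs B: [1 vs 5, 1 vs 6] → A does not strictly dominate B (column X: 1 ≤ 5)
  B vs A: [5 vs 1, 6 vs 1] → B strictly dominates A
B strictly dominates every other strategy → strictly dominant.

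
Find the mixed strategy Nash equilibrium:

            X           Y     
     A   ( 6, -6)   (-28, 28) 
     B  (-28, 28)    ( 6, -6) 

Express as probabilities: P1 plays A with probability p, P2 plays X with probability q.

p = 0.5, q = 0.5

Work:
Find probabilities that make opponent indifferent:
P2 chooses q to make P1 indifferent between A and B
P1 chooses p to make P2 indifferent between X and Y
Mixed NE: P1 plays (A: 0.5, B: 0.5), P2 plays (X: 0.5, Y: 0.5)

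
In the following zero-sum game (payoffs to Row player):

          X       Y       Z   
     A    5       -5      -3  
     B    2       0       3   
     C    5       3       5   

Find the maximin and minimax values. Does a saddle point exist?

Maximin = 3, Minimax = 3, Saddle: True

Work:
Row minimums: [-5, 0, 3] → maximin = 3
Column maximums: [5, 3, 5] → minimax = 3
Saddle point exists! Game value = 3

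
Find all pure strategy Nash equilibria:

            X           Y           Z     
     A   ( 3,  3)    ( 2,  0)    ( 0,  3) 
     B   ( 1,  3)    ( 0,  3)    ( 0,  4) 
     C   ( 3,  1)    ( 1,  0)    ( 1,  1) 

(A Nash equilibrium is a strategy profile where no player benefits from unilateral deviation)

Nash equilibrium: (A, X), (C, X), (C, Z)

Work:
Best responses:
  P1 vs X: payoffs [3, 1, 3] → best response A/C (payoff 3)
  P1 vs Y: payoffs [2, 0, 1] → best response A (payoff 2)
  P1 vs Z: payoffs [0, 0, 1] → best response C (payoff 1)
  P2 vs A: payoffs [3, 0, 3] → best response X/Z (payoff 3)
  P2 vs B: payoffs [3, 3, 4] → best response Z (payoff 4)
  P2 vs C: payoffs [1, 0, 1] → best response X/Z (payoff 1)
Mutual best responses: (A,X), (C,X), (C,Z) → Nash equilibria.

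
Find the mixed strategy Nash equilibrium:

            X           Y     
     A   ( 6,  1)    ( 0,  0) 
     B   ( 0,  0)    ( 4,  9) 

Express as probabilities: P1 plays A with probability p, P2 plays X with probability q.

p = 0.9, q = 0.4

Work:
Find probabilities that make opponent indifferent:
P2 chooses q to make P1 indifferent between A and B
P1 chooses p to make P2 indifferent between X and Y
Mixed NE: P1 plays (A: 0.9, B: 0.1), P2 plays (X: 0.4, Y: 0.6)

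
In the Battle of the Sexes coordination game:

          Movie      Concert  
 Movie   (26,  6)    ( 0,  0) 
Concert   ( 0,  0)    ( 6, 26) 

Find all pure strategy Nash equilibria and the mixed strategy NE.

Pure NE: (Movie, Movie) and (Concert, Concert); Mixed NE: p = 0.8125, q = 0.1875

Work:
Check pure NE:
(Movie, Movie): (26, 6) - no unilateral deviation beneficial
(Concert, Concert): (6, 26) - no unilateral deviation beneficial
Mixed NE: P1 plays Movie with p = 0.8125, P2 plays Movie with q = 0.1875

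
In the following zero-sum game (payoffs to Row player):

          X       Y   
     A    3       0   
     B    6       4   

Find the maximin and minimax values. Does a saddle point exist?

Maximin = 4, Minimax = 4, Saddle: True

Work:
Row minimums: [0, 4] → maximin = 4
Column maximums: [6, 4] → minimax = 4
Saddle point exists! Game value = 4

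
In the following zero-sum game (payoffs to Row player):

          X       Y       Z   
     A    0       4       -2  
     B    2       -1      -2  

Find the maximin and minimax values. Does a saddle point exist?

Maximin = -2, Minimax = -2, Saddle: True

Work:
Row minimums: [-2, -2] → maximin = -2
Column maximums: [2, 4, -2] → minimax = -2
Saddle point exists! Game value = -2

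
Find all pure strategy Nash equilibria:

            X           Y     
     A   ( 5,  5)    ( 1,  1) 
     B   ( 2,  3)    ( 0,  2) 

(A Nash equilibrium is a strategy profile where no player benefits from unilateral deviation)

Nash equilibrium: (A, X)

Work:
Best responses:
  P1 vs X: payoffs [5, 2] → best response A (payoff 5)
  P1 vs Y: payoffs [1, 0] → best response A (payoff 1)
  P2 vs A: payoffs [5, 1] → best response X (payoff 5)
  P2 vs B: payoffs [3, 2] → best response X (payoff 3)
Mutual best responses: (A,X) → Nash equilibria.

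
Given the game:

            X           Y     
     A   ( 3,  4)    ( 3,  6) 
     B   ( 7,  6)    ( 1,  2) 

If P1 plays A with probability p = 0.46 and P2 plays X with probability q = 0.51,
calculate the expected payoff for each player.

E[P1] = 3.5724, E[P2] = 4.4724

Work:
E[P1] = p·q·π₁(A,X) + p·(1-q)·π₁(A,Y) + (1-p)·q·π₁(B,X) + (1-p)·(1-q)·π₁(B,Y)
= 0.46·0.51·3 + 0.46·0.49·3 + 0.54·0.51·7 + 0.54·0.49·1
= 3.5724

E[P2] = 4.4724 (similar calculation)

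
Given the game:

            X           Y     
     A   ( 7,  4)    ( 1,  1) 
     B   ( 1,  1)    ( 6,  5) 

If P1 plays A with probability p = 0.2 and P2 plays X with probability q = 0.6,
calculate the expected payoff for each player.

E[P1] = 3.32, E[P2] = 2.64

Work:
E[P1] = p·q·π₁(A,X) + p·(1-q)·π₁(A,Y) + (1-p)·q·π₁(B,X) + (1-p)·(1-q)·π₁(B,Y)
= 0.2·0.6·7 + 0.2·0.4·1 + 0.8·0.6·1 + 0.8·0.4·6
= 3.32

E[P2] = 2.64 (similar calculation)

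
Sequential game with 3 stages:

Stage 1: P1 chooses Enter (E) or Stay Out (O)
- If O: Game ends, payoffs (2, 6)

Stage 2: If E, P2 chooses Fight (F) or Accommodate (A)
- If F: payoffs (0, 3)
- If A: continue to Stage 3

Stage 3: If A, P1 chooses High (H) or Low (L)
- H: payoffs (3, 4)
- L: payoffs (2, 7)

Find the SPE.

SPE: (E, A, H); Outcome (3, 4)

Work:
Stage 3: P1 chooses H (3 vs 2)
Stage 2: P2: F->3, A->4 (anticipating H). Choose A
Stage 1: P1: O->2, E->3 (anticipating A, H). Choose E
SPE path: E -> A -> H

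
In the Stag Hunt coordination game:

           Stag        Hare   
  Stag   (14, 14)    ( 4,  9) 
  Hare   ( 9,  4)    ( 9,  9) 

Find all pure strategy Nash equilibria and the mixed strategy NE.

Pure NE: (Stag, Stag) and (Hare, Hare); Mixed NE: p = 0.5, q = 0.5

Work:
Check pure NE:
(Stag, Stag): (14, 14) - no unilateral deviation beneficial
(Hare, Hare): (9, 9) - no unilateral deviation beneficial
Mixed NE: P1 plays Stag with p = 0.5, P2 plays Stag with q = 0.5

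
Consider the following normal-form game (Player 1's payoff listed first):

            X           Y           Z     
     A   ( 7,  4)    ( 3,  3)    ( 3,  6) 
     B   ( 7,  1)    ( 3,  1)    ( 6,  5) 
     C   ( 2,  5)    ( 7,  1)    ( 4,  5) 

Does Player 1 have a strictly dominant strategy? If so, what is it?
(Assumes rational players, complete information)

No strictly dominant strategy exists for Player 1

Work:
A strategy strictly dominates another if it gives a strictly higher payoff against every opponent action. Compare each pair of P1's strategies column-by-column:
  A vs B: [7 vs 7, 3 vs 3, 3 vs 6] → A does not strictly dominate B (column X: 7 ≤ 7)
  A vs C: [7 vs 2, 3 vs 7, 3 vs 4] → A does not strictly dominate C (column Y: 3 ≤ 7)
  B vs A: [7 vs 7, 3 vs 3, 6 vs 3] → B does not strictly dominate A (column X: 7 ≤ 7)
  B vs C: [7 vs 2, 3 vs 7, 6 vs 4] → B does not strictly dominate C (column Y: 3 ≤ 7)
  C vs A: [2 vs 7, 7 vs 3, 4 vs 3] → C does not strictly dominate A (column X: 2 ≤ 7)
  C vs B: [2 vs 7, 7 vs 3, 4 vs 6] → C does not strictly dominate B (column X: 2 ≤ 7)
No single strategy strictly dominates all others → no strictly dominant strategy.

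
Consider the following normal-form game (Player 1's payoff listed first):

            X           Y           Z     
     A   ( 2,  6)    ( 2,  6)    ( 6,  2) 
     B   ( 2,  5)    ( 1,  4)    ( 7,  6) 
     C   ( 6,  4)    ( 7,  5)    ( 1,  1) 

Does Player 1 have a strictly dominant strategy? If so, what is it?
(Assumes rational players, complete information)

No strictly dominant strategy exists for Player 1

Work:
A strategy strictly dominates another if it gives a strictly higher payoff against every opponent action. Compare each pair of P1's strategies column-by-column:
  A vs B: [2 vs 2, 2 vs 1, 6 vs 7] → A does not strictly dominate B (column X: 2 ≤ 2)
  A vs C: [2 vs 6, 2 vs 7, 6 vs 1] → A does not strictly dominate C (column X: 2 ≤ 6)
  B vs A: [2 vs 2, 1 vs 2, 7 vs 6] → B does not strictly dominate A (column X: 2 ≤ 2)
  B vs C: [2 vs 6, 1 vs 7, 7 vs 1] → B does not strictly dominate C (column X: 2 ≤ 6)
  C vs A: [6 vs 2, 7 vs 2, 1 vs 6] → C does not strictly dominate A (column Z: 1 ≤ 6)
  C vs B: [6 vs 2, 7 vs 1, 1 vs 7] → C does not strictly dominate B (column Z: 1 ≤ 7)
No single strategy strictly dominates all others → no strictly dominant strategy.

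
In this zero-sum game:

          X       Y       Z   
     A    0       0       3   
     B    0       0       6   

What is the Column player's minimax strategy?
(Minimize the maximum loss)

Column should play X or Y (all achieve the minimum), value = 0

Work:
Column player minimizes Row's maximum payoff:
Column X: max payoff to Row = 0
Column Y: max payoff to Row = 0
Column Z: max payoff to Row = 6
Minimum is 0, achieved by columns X, Y (tied).
Each of X or Y is a minimax strategy.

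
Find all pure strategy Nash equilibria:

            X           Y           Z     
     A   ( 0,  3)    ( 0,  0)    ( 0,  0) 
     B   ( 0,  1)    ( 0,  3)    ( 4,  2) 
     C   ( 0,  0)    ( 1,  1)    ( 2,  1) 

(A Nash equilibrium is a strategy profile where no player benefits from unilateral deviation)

Nash equilibrium: (A, X), (C, Y)

Work:
Best responses:
  P1 vs X: payoffs [0, 0, 0] → best response A/B/C (payoff 0)
  P1 vs Y: payoffs [0, 0, 1] → best response C (payoff 1)
  P1 vs Z: payoffs [0, 4, 2] → best response B (payoff 4)
  P2 vs A: payoffs [3, 0, 0] → best response X (payoff 3)
  P2 vs B: payoffs [1, 3, 2] → best response Y (payoff 3)
  P2 vs C: payoffs [0, 1, 1] → best response Y/Z (payoff 1)
Mutual best responses: (A,X), (C,Y) → Nash equilibria.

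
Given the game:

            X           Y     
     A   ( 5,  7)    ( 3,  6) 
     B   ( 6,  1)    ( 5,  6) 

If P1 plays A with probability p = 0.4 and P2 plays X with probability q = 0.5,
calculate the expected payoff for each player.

E[P1] = 4.9, E[P2] = 4.7

Work:
E[P1] = p·q·π₁(A,X) + p·(1-q)·π₁(A,Y) + (1-p)·q·π₁(B,X) + (1-p)·(1-q)·π₁(B,Y)
= 0.4·0.5·5 + 0.4·0.5·3 + 0.6·0.5·6 + 0.6·0.5·5
= 4.9

E[P2] = 4.7 (similar calculation)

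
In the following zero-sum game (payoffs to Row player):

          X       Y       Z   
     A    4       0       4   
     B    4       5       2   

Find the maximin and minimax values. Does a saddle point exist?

Maximin = 2, Minimax = 4, Saddle: False

Work:
Row minimums: [0, 2] → maximin = 2
Column maximums: [4, 5, 4] → minimax = 4
No saddle point (maximin ≠ minimax). Mixed strategy needed.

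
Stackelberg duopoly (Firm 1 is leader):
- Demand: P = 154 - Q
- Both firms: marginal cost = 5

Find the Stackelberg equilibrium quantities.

q₁* (leader) = 74.5, q₂* (follower) = 37.25

Work:
Follower's reaction: q₂ = (a - c - q₁)/2
Leader substitutes: π₁ = q₁·(a - q₁ - (a-c-q₁)/2 - c)
FOC: q₁* = (154 - 5)/2 = 74.50
Then: q₂* = (154 - 5 - 74.5)/2 = 37.25
Leader has first-mover advantage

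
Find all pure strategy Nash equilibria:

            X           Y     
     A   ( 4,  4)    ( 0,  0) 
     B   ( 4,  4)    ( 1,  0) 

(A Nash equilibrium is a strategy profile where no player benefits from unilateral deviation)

Nash equilibrium: (A, X), (B, X)

Work:
Best responses:
  P1 vs X: payoffs [4, 4] → best response A/B (payoff 4)
  P1 vs Y: payoffs [0, 1] → best response B (payoff 1)
  P2 vs A: payoffs [4, 0] → best response X (payoff 4)
  P2 vs B: payoffs [4, 0] → best response X (payoff 4)
Mutual best responses: (A,X), (B,X) → Nash equilibria.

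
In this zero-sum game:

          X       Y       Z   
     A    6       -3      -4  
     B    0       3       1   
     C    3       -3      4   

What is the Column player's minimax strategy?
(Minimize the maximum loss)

Column should play Y, value = 3

Work:
Column player minimizes Row's maximum payoff:
Column X: max payoff to Row = 6
Column Y: max payoff to Row = 3
Column Z: max payoff to Row = 4
Minimum is 3, achieved by column Y.
Minimax strategy: Y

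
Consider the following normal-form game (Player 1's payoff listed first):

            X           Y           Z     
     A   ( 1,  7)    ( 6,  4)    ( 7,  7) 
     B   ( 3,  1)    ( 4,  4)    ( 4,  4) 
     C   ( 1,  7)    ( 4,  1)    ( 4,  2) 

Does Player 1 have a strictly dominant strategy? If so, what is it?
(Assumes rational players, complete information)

No strictly dominant strategy exists for Player 1

Work:
A strategy strictly dominates another if it gives a strictly higher payoff against every opponent action. Compare each pair of P1's strategies column-by-column:
  A vs B: [1 vs 3, 6 vs 4, 7 vs 4] → A does not strictly dominate B (column X: 1 ≤ 3)
  A vs C: [1 vs 1, 6 vs 4, 7 vs 4] → A does not strictly dominate C (column X: 1 ≤ 1)
  B vs A: [3 vs 1, 4 vs 6, 4 vs 7] → B does not strictly dominate A (column Y: 4 ≤ 6)
  B vs C: [3 vs 1, 4 vs 4, 4 vs 4] → B does not strictly dominate C (column Y: 4 ≤ 4)
  C vs A: [1 vs 1, 4 vs 6, 4 vs 7] → C does not strictly dominate A (column X: 1 ≤ 1)
  C vs B: [1 vs 3, 4 vs 4, 4 vs 4] → C does not strictly dominate B (column X: 1 ≤ 3)
No single strategy strictly dominates all others → no strictly dominant strategy.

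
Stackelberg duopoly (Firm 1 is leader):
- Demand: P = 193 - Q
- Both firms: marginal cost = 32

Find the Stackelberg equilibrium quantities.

q₁* (leader) = 80.5, q₂* (follower) = 40.25

Work:
Follower's reaction: q₂ = (a - c - q₁)/2
Leader substitutes: π₁ = q₁·(a - q₁ - (a-c-q₁)/2 - c)
FOC: q₁* = (193 - 32)/2 = 80.50
Then: q₂* = (193 - 32 - 80.5)/2 = 40.25
Leader has first-mover advantage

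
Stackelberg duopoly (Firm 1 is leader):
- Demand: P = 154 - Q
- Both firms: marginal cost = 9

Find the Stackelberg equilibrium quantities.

q₁* (leader) = 72.5, q₂* (follower) = 36.25

Work:
Follower's reaction: q₂ = (a - c - q₁)/2
Leader substitutes: π₁ = q₁·(a - q₁ - (a-c-q₁)/2 - c)
FOC: q₁* = (154 - 9)/2 = 72.50
Then: q₂* = (154 - 9 - 72.5)/2 = 36.25
Leader has first-mover advantage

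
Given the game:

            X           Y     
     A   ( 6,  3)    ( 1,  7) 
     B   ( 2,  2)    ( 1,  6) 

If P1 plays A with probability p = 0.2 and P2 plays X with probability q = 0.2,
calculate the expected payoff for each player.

E[P1] = 1.36, E[P2] = 5.4

Work:
E[P1] = p·q·π₁(A,X) + p·(1-q)·π₁(A,Y) + (1-p)·q·π₁(B,X) + (1-p)·(1-q)·π₁(B,Y)
= 0.2·0.2·6 + 0.2·0.8·1 + 0.8·0.2·2 + 0.8·0.8·1
= 1.36

E[P2] = 5.4 (similar calculation)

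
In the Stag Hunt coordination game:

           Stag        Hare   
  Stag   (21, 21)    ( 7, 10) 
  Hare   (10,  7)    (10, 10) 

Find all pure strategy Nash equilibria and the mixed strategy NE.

Pure NE: (Stag, Stag) and (Hare, Hare); Mixed NE: p = 0.2143, q = 0.2143

Work:
Check pure NE:
(Stag, Stag): (21, 21) - no unilateral deviation beneficial
(Hare, Hare): (10, 10) - no unilateral deviation beneficial
Mixed NE: P1 plays Stag with p = 0.2143, P2 plays Stag with q = 0.2143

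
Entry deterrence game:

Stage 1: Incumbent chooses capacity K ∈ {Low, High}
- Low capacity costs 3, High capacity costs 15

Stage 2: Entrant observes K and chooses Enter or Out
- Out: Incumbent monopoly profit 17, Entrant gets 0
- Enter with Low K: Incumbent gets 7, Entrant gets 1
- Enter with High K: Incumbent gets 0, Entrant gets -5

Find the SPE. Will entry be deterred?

SPE: (Low, Enter|Low, Out|High); Entry not deterred. Incumbent net profit = 4, Entrant gets 1

Work:
After Low K: Entrant enters (1 > 0)
After High K: Entrant stays out (-5 < 0)
Incumbent: Low → 7−3=4, High → 17−15=2
Incumbent chooses Low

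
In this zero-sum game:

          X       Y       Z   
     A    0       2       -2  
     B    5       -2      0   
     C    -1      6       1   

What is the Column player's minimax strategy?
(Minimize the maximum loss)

Column should play Z, value = 1

Work:
Column player minimizes Row's maximum payoff:
Column X: max payoff to Row = 5
Column Y: max payoff to Row = 6
Column Z: max payoff to Row = 1
Minimum is 1, achieved by column Z.
Minimax strategy: Z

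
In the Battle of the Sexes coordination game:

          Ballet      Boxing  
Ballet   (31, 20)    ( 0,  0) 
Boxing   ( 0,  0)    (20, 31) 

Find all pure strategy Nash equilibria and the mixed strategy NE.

Pure NE: (Ballet, Ballet) and (Boxing, Boxing); Mixed NE: p = 0.6078, q = 0.3922

Work:
Check pure NE:
(Ballet, Ballet): (31, 20) - no unilateral deviation beneficial
(Boxing, Boxing): (20, 31) - no unilateral deviation beneficial
Mixed NE: P1 plays Ballet with p = 0.6078, P2 plays Ballet with q = 0.3922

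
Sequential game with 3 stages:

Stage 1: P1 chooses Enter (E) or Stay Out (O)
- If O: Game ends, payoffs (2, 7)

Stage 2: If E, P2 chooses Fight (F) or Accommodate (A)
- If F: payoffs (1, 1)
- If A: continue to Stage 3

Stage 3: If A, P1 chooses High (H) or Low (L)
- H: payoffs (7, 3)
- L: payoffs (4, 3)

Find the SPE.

SPE: (E, A, H); Outcome (7, 3)

Work:
Stage 3: P1 chooses H (7 vs 4)
Stage 2: P2: F->1, A->3 (anticipating H). Choose A
Stage 1: P1: O->2, E->7 (anticipating A, H). Choose E
SPE path: E -> A -> H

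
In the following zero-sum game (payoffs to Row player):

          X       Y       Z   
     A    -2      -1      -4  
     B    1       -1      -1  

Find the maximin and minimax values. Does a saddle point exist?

Maximin = -1, Minimax = -1, Saddle: True

Work:
Row minimums: [-4, -1] → maximin = -1
Column maximums: [1, -1, -1] → minimax = -1
Saddle point exists! Game value = -1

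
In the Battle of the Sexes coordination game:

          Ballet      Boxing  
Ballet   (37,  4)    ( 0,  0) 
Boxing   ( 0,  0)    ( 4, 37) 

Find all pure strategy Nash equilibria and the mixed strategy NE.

Pure NE: (Ballet, Ballet) and (Boxing, Boxing); Mixed NE: p = 0.9024, q = 0.0976

Work:
Check pure NE:
(Ballet, Ballet): (37, 4) - no unilateral deviation beneficial
(Boxing, Boxing): (4, 37) - no unilateral deviation beneficial
Mixed NE: P1 plays Ballet with p = 0.9024, P2 plays Ballet with q = 0.0976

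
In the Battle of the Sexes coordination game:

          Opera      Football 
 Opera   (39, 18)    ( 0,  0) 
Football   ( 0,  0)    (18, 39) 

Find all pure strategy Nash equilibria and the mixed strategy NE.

Pure NE: (Opera, Opera) and (Football, Football); Mixed NE: p = 0.6842, q = 0.3158

Work:
Check pure NE:
(Opera, Opera): (39, 18) - no unilateral deviation beneficial
(Football, Football): (18, 39) - no unilateral deviation beneficial
Mixed NE: P1 plays Opera with p = 0.6842, P2 plays Opera with q = 0.3158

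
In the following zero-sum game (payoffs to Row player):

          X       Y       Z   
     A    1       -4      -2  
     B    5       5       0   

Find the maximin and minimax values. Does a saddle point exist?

Maximin = 0, Minimax = 0, Saddle: True

Work:
Row minimums: [-4, 0] → maximin = 0
Column maximums: [5, 5, 0] → minimax = 0
Saddle point exists! Game value = 0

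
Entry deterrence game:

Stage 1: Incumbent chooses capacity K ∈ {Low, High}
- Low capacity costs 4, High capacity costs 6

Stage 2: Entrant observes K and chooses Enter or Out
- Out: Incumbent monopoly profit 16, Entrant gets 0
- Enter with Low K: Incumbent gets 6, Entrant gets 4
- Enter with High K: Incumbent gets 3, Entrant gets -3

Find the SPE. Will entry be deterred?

SPE: (High, Enter|Low, Out|High); Entry deterred. Incumbent net profit = 10

Work:
After Low K: Entrant enters (4 > 0)
After High K: Entrant stays out (-3 < 0)
Incumbent: Low → 6−4=2, High → 16−6=10
Incumbent chooses High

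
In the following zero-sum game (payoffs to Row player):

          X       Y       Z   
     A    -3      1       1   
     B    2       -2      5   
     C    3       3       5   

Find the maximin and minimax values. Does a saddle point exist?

Maximin = 3, Minimax = 3, Saddle: True

Work:
Row minimums: [-3, -2, 3] → maximin = 3
Column maximums: [3, 3, 5] → minimax = 3
Saddle point exists! Game value = 3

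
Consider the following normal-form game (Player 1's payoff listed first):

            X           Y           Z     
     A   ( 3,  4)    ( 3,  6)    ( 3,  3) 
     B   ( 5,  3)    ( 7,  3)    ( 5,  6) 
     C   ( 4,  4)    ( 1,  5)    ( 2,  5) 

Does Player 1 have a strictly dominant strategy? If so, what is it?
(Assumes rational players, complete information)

Yes, Player 1's strictly dominant strategy is B

Work:
A strategy strictly dominates another if it gives a strictly higher payoff against every opponent action. Compare each pair of P1's strategies column-by-column:
  A vs B: [3 vs 5, 3 vs 7, 3 vs 5] → A does not strictly dominate B (column X: 3 ≤ 5)
  A vs C: [3 vs 4, 3 vs 1, 3 vs 2] → A does not strictly dominate C (column X: 3 ≤ 4)
  B vs A: [5 vs 3, 7 vs 3, 5 vs 3] → B strictly dominates A
  B vs C: [5 vs 4, 7 vs 1, 5 vs 2] → B strictly dominates C
  C vs A: [4 vs 3, 1 vs 3, 2 vs 3] → C does not strictly dominate A (column Y: 1 ≤ 3)
  C vs B: [4 vs 5, 1 vs 7, 2 vs 5] → C does not strictly dominate B (column X: 4 ≤ 5)
B strictly dominates every other strategy → strictly dominant.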